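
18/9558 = 1/531 =0.00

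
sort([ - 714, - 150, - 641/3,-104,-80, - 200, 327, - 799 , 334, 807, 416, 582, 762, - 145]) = [ - 799, - 714, - 641/3,  -  200, - 150, - 145, - 104, - 80 , 327, 334,416,582,762, 807 ]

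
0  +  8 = 8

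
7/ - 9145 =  - 7/9145 =- 0.00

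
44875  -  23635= 21240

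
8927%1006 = 879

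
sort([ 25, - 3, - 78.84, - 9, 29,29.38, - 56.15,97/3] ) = [ - 78.84,-56.15,-9, - 3,25,  29,29.38,  97/3]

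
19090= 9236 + 9854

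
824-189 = 635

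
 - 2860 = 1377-4237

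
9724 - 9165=559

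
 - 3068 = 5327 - 8395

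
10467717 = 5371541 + 5096176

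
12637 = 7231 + 5406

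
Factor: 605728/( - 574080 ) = -2^( - 2 ) * 3^ ( - 1)*5^(-1) * 13^( - 1)*823^1 = -823/780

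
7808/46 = 169 + 17/23 =169.74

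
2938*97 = 284986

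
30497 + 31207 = 61704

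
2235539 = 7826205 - 5590666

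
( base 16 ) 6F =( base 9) 133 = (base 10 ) 111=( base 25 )4B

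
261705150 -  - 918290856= 1179996006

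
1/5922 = 1/5922  =  0.00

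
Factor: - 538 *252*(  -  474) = 64263024  =  2^4*3^3*7^1 * 79^1*269^1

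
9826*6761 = 66433586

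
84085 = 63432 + 20653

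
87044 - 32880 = 54164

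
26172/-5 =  - 26172/5=- 5234.40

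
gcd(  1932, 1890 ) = 42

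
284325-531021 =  - 246696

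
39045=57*685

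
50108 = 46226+3882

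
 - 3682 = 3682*( - 1) 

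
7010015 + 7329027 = 14339042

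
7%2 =1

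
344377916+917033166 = 1261411082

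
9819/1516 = 9819/1516 =6.48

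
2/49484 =1/24742 = 0.00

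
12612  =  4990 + 7622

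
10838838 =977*11094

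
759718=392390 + 367328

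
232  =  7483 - 7251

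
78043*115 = 8974945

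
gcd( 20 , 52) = 4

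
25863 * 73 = 1887999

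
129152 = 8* 16144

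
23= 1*23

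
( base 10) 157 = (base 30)57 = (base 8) 235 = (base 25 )67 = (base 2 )10011101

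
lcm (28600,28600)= 28600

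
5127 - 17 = 5110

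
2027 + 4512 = 6539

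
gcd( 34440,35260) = 820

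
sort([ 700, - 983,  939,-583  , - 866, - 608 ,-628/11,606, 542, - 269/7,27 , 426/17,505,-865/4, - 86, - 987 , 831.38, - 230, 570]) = [ - 987,-983, -866, - 608, - 583,-230, - 865/4,  -  86, - 628/11 , - 269/7 , 426/17, 27,  505 , 542, 570,606,700,831.38, 939]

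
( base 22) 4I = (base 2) 1101010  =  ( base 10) 106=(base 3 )10221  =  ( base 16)6A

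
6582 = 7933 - 1351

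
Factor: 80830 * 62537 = 5054865710  =  2^1*5^1*23^1*59^1*137^1 *2719^1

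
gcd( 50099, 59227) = 7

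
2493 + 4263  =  6756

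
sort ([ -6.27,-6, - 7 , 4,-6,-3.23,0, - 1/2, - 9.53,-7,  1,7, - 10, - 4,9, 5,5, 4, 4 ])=[-10 ,  -  9.53,- 7, - 7,- 6.27,-6, - 6, - 4, - 3.23,-1/2, 0, 1, 4,4,  4 , 5, 5 , 7 , 9 ] 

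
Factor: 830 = 2^1*5^1*83^1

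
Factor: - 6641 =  - 29^1*229^1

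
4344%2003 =338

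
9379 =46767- 37388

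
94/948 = 47/474  =  0.10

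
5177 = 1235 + 3942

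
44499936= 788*56472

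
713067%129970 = 63217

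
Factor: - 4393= -23^1 *191^1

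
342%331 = 11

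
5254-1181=4073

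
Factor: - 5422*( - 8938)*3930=190455015480 =2^3*3^1*5^1 * 41^1*109^1*131^1 * 2711^1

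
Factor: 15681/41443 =3^1 * 5227^1 * 41443^(-1) 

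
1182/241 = 4 + 218/241= 4.90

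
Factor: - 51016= - 2^3*7^1 * 911^1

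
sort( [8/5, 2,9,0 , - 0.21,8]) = [ - 0.21  ,  0,  8/5 , 2, 8,  9 ]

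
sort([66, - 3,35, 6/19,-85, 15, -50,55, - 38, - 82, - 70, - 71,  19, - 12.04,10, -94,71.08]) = [ - 94, - 85,  -  82,  -  71, - 70, -50,  -  38, - 12.04,-3,  6/19,10,15,  19,35,55,66,71.08 ] 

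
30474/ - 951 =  - 10158/317=- 32.04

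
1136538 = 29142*39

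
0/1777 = 0 = 0.00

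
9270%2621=1407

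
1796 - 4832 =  - 3036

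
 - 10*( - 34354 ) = 343540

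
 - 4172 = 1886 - 6058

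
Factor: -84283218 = -2^1*3^2*4682401^1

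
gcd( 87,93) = 3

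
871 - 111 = 760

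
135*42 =5670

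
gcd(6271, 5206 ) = 1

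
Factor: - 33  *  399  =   - 13167 = - 3^2*7^1*11^1*19^1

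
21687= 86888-65201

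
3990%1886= 218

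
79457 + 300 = 79757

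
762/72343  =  762/72343  =  0.01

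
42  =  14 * 3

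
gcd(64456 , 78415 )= 1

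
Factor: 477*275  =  3^2*5^2*11^1*53^1 = 131175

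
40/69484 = 10/17371 = 0.00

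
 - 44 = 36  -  80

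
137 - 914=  - 777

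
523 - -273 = 796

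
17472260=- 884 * (-19765)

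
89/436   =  89/436= 0.20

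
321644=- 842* ( - 382)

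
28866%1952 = 1538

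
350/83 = 350/83=4.22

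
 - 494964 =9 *( - 54996 ) 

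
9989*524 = 5234236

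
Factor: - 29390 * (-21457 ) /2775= 2^1*3^(-1)*5^( - 1 )*37^( - 1)*43^1*499^1*2939^1 = 126124246/555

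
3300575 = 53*62275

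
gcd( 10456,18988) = 4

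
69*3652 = 251988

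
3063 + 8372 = 11435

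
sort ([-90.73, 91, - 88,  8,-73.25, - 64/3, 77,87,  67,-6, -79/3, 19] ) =[ - 90.73,-88,-73.25, -79/3, - 64/3,  -  6,8, 19 , 67, 77, 87,91]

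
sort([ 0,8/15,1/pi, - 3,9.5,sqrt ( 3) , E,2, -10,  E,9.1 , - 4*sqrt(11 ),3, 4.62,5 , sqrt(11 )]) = [ - 4  *  sqrt( 11), - 10, - 3, 0,1/pi,8/15,sqrt (3) , 2,E,E,3 , sqrt( 11),4.62,5,9.1,9.5]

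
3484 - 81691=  - 78207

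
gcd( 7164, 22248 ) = 36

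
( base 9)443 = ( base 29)CF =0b101101011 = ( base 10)363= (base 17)146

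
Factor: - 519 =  -3^1*173^1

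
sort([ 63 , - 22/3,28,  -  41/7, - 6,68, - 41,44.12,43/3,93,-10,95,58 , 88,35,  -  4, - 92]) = [ - 92, - 41,  -  10,  -  22/3,  -  6, - 41/7, - 4, 43/3,28 , 35,44.12,58,63,68,88,  93,95]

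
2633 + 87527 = 90160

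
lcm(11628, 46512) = 46512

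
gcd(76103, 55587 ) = 1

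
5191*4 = 20764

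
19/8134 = 19/8134 = 0.00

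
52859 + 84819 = 137678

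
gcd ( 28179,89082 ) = 909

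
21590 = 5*4318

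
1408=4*352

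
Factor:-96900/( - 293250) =2^1*5^(-1 )* 19^1*23^( - 1) = 38/115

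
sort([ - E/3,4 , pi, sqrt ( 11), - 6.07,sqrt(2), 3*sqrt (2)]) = [- 6.07 ,-E/3,sqrt( 2 ) , pi,sqrt(11 ), 4,  3*sqrt( 2)] 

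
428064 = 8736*49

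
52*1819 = 94588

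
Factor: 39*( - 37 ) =-1443=- 3^1*13^1*37^1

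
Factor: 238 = 2^1 * 7^1*17^1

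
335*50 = 16750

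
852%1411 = 852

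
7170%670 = 470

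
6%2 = 0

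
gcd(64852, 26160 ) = 4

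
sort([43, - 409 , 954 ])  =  [-409,43, 954 ]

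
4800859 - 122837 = 4678022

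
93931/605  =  93931/605 = 155.26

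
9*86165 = 775485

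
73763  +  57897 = 131660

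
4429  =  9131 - 4702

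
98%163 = 98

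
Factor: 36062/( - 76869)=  - 2^1 * 3^( - 4)*19^1= - 38/81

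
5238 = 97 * 54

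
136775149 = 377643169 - 240868020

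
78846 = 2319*34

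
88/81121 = 88/81121 = 0.00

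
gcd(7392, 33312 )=96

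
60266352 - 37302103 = 22964249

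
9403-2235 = 7168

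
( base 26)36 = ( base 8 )124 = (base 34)2g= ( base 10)84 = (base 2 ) 1010100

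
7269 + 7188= 14457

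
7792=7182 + 610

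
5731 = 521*11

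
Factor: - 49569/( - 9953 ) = 3^1*13^1*31^1*37^(-1)*41^1 * 269^ ( - 1 )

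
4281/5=4281/5 = 856.20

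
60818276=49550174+11268102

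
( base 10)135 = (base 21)69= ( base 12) b3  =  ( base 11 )113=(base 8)207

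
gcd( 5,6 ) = 1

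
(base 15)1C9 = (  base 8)636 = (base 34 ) c6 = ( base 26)fo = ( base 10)414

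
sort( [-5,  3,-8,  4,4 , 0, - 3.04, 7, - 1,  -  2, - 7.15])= [ - 8,-7.15, - 5 ,-3.04, - 2 ,-1,0, 3,  4,4, 7]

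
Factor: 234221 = 13^1 * 43^1*419^1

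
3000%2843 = 157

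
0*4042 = 0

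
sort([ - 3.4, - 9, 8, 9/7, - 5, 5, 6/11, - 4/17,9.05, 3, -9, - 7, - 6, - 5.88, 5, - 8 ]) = [ - 9, - 9, - 8, - 7, - 6, - 5.88,-5, - 3.4, - 4/17, 6/11, 9/7,  3,5, 5, 8,9.05]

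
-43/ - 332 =43/332=0.13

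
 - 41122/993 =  - 42+584/993 = - 41.41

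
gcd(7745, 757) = 1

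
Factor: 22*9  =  198 = 2^1*3^2*11^1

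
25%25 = 0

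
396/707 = 396/707 = 0.56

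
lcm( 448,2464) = 4928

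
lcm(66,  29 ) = 1914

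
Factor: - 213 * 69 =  - 14697 = - 3^2* 23^1 * 71^1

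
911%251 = 158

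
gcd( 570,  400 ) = 10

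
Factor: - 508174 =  - 2^1*19^1*43^1 * 311^1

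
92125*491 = 45233375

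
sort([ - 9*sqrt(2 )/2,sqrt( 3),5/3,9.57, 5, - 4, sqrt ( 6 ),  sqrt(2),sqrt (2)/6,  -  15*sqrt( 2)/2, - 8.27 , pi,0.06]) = [ - 15*sqrt(2)/2,- 8.27, - 9*sqrt( 2)/2, - 4,0.06, sqrt( 2 ) /6, sqrt( 2),5/3,sqrt( 3),sqrt( 6 ), pi,5,9.57]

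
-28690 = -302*95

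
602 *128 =77056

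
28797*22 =633534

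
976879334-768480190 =208399144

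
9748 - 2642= 7106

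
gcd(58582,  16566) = 2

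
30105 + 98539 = 128644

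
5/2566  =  5/2566 = 0.00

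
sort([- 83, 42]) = [ - 83,42 ] 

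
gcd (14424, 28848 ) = 14424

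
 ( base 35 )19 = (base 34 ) 1a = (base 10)44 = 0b101100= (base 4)230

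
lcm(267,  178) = 534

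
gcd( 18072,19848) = 24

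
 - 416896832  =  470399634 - 887296466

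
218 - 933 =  - 715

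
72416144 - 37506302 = 34909842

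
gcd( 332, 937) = 1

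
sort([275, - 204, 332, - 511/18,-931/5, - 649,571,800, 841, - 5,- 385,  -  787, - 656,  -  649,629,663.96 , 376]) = [ - 787, - 656, - 649,  -  649,  -  385, - 204, - 931/5, - 511/18, - 5, 275,332,376,571,629, 663.96, 800,841]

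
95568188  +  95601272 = 191169460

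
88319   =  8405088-8316769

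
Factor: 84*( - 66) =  - 5544 = - 2^3*3^2*7^1*11^1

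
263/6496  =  263/6496 = 0.04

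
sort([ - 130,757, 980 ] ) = [ - 130,757 , 980 ]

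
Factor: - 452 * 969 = - 437988 = -  2^2*3^1*17^1*19^1 * 113^1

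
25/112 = 25/112 = 0.22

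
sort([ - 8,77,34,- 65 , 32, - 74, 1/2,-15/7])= [ - 74, - 65,  -  8, - 15/7,  1/2,  32, 34,77]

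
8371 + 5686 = 14057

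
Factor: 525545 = 5^1*89^1*1181^1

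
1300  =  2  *650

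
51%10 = 1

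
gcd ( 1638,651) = 21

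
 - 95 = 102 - 197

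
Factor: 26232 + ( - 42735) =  - 3^1*5501^1 = - 16503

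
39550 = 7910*5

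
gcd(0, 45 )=45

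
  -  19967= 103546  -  123513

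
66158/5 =13231+3/5 = 13231.60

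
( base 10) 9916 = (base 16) 26BC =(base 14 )3884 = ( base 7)40624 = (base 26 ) EHA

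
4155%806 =125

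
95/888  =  95/888 = 0.11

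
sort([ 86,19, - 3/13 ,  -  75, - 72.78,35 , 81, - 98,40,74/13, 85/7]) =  [ - 98,  -  75,- 72.78 , - 3/13,74/13, 85/7, 19,35, 40,81, 86 ] 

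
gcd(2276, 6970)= 2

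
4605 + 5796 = 10401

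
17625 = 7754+9871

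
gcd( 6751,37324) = 43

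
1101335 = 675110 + 426225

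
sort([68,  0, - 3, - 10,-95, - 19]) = [ - 95, - 19, - 10, - 3, 0,68]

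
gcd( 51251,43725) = 53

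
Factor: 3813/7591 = 3^1 * 31^1*41^1*7591^( - 1)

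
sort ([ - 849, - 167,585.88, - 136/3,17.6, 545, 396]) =[ - 849 , - 167 , - 136/3, 17.6,  396,545, 585.88]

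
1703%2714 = 1703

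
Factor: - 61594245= - 3^2*5^1*1368761^1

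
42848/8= 5356 = 5356.00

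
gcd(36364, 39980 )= 4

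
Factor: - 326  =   - 2^1*163^1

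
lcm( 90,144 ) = 720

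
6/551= 6/551 = 0.01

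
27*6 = 162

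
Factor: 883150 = 2^1* 5^2 * 17^1*1039^1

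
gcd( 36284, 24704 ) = 772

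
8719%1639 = 524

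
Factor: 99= 3^2 * 11^1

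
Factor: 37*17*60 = 2^2  *3^1*5^1*17^1* 37^1 =37740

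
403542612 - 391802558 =11740054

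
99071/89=99071/89 = 1113.16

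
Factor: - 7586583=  - 3^1*2528861^1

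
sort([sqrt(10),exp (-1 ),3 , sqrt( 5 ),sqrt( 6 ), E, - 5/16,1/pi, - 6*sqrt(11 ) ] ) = [-6*sqrt( 11 ),-5/16,1/pi, exp( -1),sqrt( 5), sqrt( 6 ),E,3, sqrt(10 ) ]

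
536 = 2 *268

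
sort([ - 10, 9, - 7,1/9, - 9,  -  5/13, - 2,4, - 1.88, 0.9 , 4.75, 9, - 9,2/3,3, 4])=[  -  10,  -  9, - 9, - 7, - 2, - 1.88, - 5/13,1/9,2/3,0.9,3,  4  ,  4,4.75 , 9,  9 ] 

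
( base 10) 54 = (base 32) 1m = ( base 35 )1J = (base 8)66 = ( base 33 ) 1l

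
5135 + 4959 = 10094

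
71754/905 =79 + 259/905 = 79.29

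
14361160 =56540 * 254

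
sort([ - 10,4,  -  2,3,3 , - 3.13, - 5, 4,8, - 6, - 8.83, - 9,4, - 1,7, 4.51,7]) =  [ - 10,-9,-8.83, - 6 , - 5, - 3.13, - 2, - 1 , 3 , 3,  4,4, 4,4.51,7, 7, 8 ] 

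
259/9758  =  37/1394 = 0.03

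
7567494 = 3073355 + 4494139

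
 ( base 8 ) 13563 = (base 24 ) AA3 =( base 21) dci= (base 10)6003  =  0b1011101110011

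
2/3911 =2/3911=0.00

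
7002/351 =778/39 = 19.95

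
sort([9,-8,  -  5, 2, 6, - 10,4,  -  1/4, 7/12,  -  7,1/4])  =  [ - 10 ,-8, - 7,  -  5,-1/4,1/4,7/12, 2,4, 6,9 ] 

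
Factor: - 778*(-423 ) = 2^1*3^2*47^1*389^1 = 329094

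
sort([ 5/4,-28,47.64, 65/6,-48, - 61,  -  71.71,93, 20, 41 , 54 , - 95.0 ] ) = [- 95.0,-71.71,  -  61, - 48,-28 , 5/4,65/6,20 , 41, 47.64,54, 93] 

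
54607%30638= 23969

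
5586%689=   74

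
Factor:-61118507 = -107^1*571201^1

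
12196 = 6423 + 5773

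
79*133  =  10507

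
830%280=270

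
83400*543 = 45286200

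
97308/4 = 24327 = 24327.00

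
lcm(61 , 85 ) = 5185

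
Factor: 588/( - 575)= - 2^2* 3^1*5^ ( - 2 ) *7^2  *23^( - 1)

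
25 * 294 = 7350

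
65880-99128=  - 33248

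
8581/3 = 2860 +1/3 = 2860.33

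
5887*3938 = 23183006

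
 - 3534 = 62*(- 57 ) 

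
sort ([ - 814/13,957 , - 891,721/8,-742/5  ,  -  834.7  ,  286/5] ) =[  -  891,- 834.7, -742/5, -814/13 , 286/5, 721/8, 957] 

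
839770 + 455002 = 1294772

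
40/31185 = 8/6237 = 0.00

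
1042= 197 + 845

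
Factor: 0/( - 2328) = 0^1 = 0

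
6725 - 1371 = 5354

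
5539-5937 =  - 398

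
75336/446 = 37668/223 = 168.91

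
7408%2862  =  1684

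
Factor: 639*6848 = 2^6 * 3^2*71^1 * 107^1=   4375872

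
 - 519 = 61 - 580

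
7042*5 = 35210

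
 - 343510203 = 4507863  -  348018066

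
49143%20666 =7811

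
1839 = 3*613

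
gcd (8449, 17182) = 71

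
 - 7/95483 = -7/95483 = - 0.00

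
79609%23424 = 9337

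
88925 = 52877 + 36048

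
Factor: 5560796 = 2^2 * 1390199^1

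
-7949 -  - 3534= -4415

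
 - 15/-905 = 3/181 =0.02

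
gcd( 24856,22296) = 8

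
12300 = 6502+5798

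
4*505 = 2020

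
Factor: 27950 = 2^1  *5^2 * 13^1*43^1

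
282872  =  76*3722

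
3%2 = 1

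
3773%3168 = 605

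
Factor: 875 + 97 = 2^2*3^5 = 972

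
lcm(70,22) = 770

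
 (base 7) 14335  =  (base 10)3946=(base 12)234A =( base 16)F6A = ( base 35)37q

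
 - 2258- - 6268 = 4010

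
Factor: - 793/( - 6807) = 3^( - 1 )*  13^1*61^1*2269^( - 1 ) 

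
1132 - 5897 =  - 4765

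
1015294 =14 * 72521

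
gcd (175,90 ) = 5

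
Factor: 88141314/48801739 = 2^1*3^1*7^( - 1 ) * 43^1 * 67^1 *5099^1 *6971677^( - 1)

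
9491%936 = 131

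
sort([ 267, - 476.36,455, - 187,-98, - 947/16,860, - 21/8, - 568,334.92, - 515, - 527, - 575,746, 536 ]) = [ - 575, - 568,-527 , - 515,- 476.36,- 187, - 98, - 947/16, - 21/8,267,334.92,455, 536,746,860 ]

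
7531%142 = 5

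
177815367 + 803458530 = 981273897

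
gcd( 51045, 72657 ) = 3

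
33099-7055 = 26044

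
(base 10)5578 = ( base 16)15CA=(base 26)86E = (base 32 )5ea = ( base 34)4S2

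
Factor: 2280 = 2^3*3^1*5^1*19^1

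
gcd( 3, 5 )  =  1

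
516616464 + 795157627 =1311774091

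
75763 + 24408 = 100171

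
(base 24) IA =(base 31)E8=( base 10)442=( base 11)372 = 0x1ba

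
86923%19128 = 10411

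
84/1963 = 84/1963 = 0.04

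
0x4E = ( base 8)116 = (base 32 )2e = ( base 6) 210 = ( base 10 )78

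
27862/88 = 316 + 27/44=316.61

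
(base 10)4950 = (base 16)1356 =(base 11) 37a0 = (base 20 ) C7A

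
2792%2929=2792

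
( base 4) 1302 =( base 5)424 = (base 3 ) 11020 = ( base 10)114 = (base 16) 72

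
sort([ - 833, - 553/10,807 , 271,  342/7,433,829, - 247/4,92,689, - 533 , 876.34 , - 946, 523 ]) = [ - 946,-833, - 533, - 247/4, - 553/10,342/7,92,271,433, 523, 689, 807,829,876.34]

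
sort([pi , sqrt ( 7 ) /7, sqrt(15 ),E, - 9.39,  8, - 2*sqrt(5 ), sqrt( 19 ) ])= [ - 9.39, - 2*sqrt( 5 ),sqrt( 7 )/7,E, pi, sqrt(15),sqrt(19), 8 ]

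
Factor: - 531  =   - 3^2*59^1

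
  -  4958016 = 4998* ( - 992)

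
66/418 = 3/19=   0.16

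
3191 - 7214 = - 4023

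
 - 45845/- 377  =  121+228/377= 121.60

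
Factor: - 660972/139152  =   - 19/4 = - 2^ ( - 2 ) * 19^1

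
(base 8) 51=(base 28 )1D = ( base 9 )45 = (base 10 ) 41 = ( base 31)1a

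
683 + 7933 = 8616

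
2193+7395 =9588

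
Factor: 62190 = 2^1*3^2 * 5^1 * 691^1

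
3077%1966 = 1111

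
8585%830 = 285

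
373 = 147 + 226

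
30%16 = 14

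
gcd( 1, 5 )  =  1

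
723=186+537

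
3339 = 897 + 2442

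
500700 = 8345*60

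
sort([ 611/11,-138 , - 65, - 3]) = [ - 138, -65, - 3, 611/11 ]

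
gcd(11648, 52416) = 5824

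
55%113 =55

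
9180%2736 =972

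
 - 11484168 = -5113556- 6370612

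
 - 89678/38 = - 2360  +  1/19 = -  2359.95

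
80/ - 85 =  - 16/17 = - 0.94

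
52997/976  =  54  +  293/976 = 54.30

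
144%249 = 144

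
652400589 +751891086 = 1404291675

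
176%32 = 16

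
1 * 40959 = 40959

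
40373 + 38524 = 78897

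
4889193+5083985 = 9973178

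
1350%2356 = 1350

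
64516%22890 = 18736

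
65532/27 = 2427 + 1/9 = 2427.11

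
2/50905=2/50905  =  0.00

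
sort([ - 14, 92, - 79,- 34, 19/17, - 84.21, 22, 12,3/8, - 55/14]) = [ - 84.21  ,-79, -34, - 14, - 55/14, 3/8,19/17,12, 22, 92]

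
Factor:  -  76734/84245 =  - 378/415 = -  2^1*3^3*5^( - 1) * 7^1*83^(-1)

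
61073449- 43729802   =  17343647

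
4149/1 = 4149 = 4149.00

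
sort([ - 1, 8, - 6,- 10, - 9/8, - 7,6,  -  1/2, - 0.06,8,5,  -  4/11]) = [ - 10,-7, - 6,  -  9/8, - 1, - 1/2,- 4/11, - 0.06, 5,6,8, 8]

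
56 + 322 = 378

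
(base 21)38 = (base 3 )2122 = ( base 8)107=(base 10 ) 71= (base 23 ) 32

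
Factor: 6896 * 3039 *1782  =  2^5*3^5 * 11^1 * 431^1*1013^1 = 37345274208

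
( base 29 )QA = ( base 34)MG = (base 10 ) 764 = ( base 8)1374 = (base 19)224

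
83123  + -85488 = - 2365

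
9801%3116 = 453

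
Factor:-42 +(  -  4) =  - 46 = - 2^1*23^1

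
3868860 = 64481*60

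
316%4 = 0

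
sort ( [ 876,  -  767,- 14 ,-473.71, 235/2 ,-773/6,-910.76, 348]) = [ - 910.76,- 767, - 473.71,-773/6,-14,235/2,  348, 876]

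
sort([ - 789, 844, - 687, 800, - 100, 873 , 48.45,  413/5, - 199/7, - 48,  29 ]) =[-789 ,-687, - 100, - 48, - 199/7 , 29, 48.45, 413/5, 800,844, 873]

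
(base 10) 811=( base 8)1453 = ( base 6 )3431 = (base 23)1C6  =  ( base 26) 155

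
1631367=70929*23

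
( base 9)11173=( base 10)7437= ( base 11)5651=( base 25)BMC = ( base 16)1D0D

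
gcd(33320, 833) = 833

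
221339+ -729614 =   -  508275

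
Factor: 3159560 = 2^3*5^1 * 78989^1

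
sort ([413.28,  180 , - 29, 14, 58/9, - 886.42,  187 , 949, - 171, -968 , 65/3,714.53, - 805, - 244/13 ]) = [ - 968, - 886.42, - 805, - 171, - 29 ,  -  244/13, 58/9  ,  14, 65/3 , 180, 187, 413.28 , 714.53,949]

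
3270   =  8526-5256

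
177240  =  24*7385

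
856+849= 1705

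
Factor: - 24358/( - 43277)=2^1*13^(- 1)*19^1* 641^1*3329^( - 1) 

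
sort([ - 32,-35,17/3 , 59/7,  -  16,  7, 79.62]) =[ - 35,  -  32, - 16,  17/3, 7, 59/7,79.62 ] 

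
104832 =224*468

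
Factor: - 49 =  - 7^2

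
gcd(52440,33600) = 120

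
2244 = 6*374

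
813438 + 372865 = 1186303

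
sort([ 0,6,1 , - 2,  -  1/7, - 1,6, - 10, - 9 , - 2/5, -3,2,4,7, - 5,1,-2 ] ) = [-10, - 9, - 5,  -  3,-2,-2, - 1 ,- 2/5, - 1/7, 0  ,  1,1, 2,4,  6,6,7 ] 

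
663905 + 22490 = 686395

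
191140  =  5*38228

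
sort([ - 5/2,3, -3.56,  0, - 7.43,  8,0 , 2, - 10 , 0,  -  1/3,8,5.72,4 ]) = [ - 10,-7.43,-3.56, - 5/2, - 1/3,0, 0,0,2,3 , 4,5.72, 8,8 ]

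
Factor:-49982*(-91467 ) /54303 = 2^1*3^1*23^( - 1 )*67^1*373^1* 787^(  -  1 )*10163^1 = 1523901198/18101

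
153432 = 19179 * 8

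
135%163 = 135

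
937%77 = 13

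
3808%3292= 516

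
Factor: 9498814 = 2^1*13^2*157^1*179^1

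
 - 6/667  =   - 1 + 661/667 = - 0.01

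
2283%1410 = 873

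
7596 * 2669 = 20273724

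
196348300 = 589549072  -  393200772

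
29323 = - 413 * ( - 71) 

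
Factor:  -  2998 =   -  2^1*1499^1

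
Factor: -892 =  - 2^2*223^1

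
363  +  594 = 957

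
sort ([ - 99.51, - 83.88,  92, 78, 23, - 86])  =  [- 99.51,- 86,-83.88,  23 , 78, 92 ] 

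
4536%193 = 97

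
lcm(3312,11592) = 23184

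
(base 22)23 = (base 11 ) 43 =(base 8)57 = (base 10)47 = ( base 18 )2b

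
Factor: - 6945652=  - 2^2*7^2*35437^1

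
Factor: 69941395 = 5^1*13988279^1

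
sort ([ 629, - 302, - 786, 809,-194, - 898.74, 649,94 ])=[ - 898.74 , - 786,-302,-194,94,629,649,  809]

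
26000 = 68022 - 42022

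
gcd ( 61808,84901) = 1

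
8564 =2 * 4282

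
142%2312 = 142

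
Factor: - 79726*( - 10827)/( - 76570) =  - 3^3*5^ ( - 1)*13^( - 1) * 19^(-1 )*31^( - 1)*401^1*39863^1 = -431596701/38285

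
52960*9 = 476640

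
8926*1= 8926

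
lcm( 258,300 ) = 12900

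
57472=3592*16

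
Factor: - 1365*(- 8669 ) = 3^1*5^1*7^1*13^1*8669^1 =11833185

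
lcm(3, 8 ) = 24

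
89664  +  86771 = 176435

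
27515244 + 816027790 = 843543034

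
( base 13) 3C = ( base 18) 2F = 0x33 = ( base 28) 1N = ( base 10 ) 51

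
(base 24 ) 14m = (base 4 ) 22312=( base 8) 1266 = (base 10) 694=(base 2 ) 1010110110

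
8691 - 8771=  - 80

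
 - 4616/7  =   - 4616/7 = -  659.43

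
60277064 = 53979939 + 6297125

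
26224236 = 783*33492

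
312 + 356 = 668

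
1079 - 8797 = -7718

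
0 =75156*0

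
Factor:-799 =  - 17^1*47^1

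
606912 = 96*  6322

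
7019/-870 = - 9+ 811/870 = -  8.07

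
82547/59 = 1399+ 6/59 = 1399.10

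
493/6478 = 493/6478  =  0.08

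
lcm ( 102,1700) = 5100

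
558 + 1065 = 1623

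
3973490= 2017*1970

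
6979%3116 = 747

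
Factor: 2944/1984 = 46/31 = 2^1*23^1*31^( - 1) 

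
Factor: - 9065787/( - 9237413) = 3^1*61^( - 1) * 151433^( - 1 )*3021929^1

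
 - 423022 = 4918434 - 5341456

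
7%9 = 7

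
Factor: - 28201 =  - 28201^1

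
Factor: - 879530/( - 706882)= 5^1*11^( - 2 )*23^(- 1) * 127^( - 1)*281^1*313^1 = 439765/353441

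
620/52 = 155/13 = 11.92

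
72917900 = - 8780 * (-8305)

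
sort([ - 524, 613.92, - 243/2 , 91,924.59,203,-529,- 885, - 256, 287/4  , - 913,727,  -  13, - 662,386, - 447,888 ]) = [- 913, - 885,-662, -529,-524, - 447 , - 256, -243/2, - 13,287/4, 91,  203,386,613.92, 727, 888 , 924.59]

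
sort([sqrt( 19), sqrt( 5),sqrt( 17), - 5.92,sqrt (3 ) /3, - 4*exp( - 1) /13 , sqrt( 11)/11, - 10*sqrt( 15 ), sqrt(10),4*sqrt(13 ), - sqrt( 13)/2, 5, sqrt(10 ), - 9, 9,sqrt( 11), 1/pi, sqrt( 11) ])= [-10*sqrt( 15 ),-9, - 5.92, - sqrt (13 ) /2, - 4 *exp( - 1 ) /13,  sqrt (11 )/11, 1/pi, sqrt(  3) /3,  sqrt( 5),  sqrt( 10),  sqrt( 10), sqrt( 11),sqrt ( 11),sqrt(17 ), sqrt( 19),5, 9, 4*sqrt( 13) ]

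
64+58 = 122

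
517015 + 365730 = 882745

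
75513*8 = 604104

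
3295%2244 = 1051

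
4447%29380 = 4447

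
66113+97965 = 164078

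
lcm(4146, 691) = 4146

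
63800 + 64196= 127996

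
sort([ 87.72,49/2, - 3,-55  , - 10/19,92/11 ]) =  [ - 55, - 3,-10/19, 92/11,49/2 , 87.72 ] 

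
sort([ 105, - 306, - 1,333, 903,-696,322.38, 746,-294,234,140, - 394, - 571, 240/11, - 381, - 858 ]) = [ - 858, - 696, - 571, - 394,-381,  -  306, - 294, - 1,240/11, 105,140,234 , 322.38,333,746,903]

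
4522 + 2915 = 7437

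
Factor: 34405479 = 3^4*233^1 * 1823^1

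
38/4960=19/2480 = 0.01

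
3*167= 501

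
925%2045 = 925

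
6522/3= 2174= 2174.00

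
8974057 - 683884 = 8290173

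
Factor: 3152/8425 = 2^4*5^ ( - 2 )*197^1*337^(- 1) 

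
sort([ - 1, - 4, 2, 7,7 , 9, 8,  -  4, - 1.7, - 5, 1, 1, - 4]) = [  -  5, - 4 ,  -  4,-4, - 1.7 , - 1, 1, 1,  2, 7, 7,  8, 9]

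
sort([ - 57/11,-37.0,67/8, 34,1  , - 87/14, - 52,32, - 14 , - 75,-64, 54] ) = [ - 75,- 64,- 52,  -  37.0, - 14,-87/14, - 57/11,1,67/8,32,34, 54]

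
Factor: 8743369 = 2351^1 * 3719^1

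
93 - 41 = 52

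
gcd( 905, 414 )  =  1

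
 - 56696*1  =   - 56696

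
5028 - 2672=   2356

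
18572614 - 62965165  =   - 44392551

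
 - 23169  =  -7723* 3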